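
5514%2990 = 2524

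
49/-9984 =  - 49/9984 = - 0.00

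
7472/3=2490 +2/3=2490.67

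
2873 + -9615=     -  6742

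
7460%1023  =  299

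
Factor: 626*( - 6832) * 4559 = -19498077088 = -  2^5*7^1*47^1*61^1*97^1*313^1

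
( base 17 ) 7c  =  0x83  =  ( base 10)131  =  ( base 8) 203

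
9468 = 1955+7513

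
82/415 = 82/415 = 0.20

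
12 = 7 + 5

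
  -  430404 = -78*5518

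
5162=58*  89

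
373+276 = 649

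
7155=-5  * ( - 1431)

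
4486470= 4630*969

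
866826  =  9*96314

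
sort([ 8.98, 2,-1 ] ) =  [ - 1,2,  8.98 ] 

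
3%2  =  1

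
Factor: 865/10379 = 5^1*97^( - 1 )*107^( - 1 )*173^1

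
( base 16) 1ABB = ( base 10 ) 6843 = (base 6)51403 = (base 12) 3B63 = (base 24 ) bl3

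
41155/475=8231/95 = 86.64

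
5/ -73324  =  - 1 + 73319/73324  =  -0.00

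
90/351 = 10/39 = 0.26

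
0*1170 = 0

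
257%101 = 55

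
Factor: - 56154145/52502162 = -2^ ( - 1 )*5^1*17^2*1949^(-1)*13469^(- 1 )*38861^1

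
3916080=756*5180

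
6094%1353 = 682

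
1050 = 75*14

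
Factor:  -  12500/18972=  - 3125/4743 = -3^( - 2)*5^5*17^(-1 )*31^( - 1)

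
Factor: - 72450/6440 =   -  45/4=-  2^(  -  2)*3^2*5^1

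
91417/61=91417/61 =1498.64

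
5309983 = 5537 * 959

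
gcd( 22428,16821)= 5607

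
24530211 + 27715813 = 52246024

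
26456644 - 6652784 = 19803860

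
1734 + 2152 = 3886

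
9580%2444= 2248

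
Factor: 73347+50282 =11^1*11239^1 = 123629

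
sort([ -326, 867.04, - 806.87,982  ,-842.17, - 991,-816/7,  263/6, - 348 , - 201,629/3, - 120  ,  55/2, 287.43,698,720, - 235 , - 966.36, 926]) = [ - 991 , - 966.36,-842.17 , - 806.87,-348,-326,-235,  -  201,-120,- 816/7, 55/2,  263/6, 629/3 , 287.43,698,720,867.04,926,982]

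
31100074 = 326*95399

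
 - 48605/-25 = 1944 + 1/5 = 1944.20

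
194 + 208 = 402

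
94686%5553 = 285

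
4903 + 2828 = 7731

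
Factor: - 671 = -11^1*61^1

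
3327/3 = 1109=1109.00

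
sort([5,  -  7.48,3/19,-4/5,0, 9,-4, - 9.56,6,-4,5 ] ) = [-9.56,-7.48, - 4, - 4, - 4/5,0,3/19,5,5,6,9] 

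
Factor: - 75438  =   - 2^1*3^3*11^1*127^1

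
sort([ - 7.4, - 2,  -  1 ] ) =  [ - 7.4, - 2,  -  1 ] 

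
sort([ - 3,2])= [- 3, 2 ] 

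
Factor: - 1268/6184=  -  317/1546 =- 2^( - 1 )*  317^1*773^( - 1 ) 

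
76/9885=76/9885 = 0.01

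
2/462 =1/231  =  0.00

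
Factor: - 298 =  - 2^1*149^1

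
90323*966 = 87252018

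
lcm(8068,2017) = 8068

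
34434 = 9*3826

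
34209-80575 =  - 46366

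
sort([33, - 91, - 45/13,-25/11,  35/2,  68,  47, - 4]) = [ -91, - 4, - 45/13,  -  25/11 , 35/2,  33,47,68 ]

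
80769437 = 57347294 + 23422143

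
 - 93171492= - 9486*9822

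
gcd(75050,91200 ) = 950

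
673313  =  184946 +488367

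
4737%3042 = 1695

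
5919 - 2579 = 3340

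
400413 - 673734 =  - 273321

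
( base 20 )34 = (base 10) 64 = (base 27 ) 2A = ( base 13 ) 4c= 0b1000000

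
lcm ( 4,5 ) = 20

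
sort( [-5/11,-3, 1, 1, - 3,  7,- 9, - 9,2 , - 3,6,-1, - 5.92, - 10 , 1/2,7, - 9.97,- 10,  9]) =[ - 10, - 10, - 9.97, - 9, - 9,-5.92, - 3 , - 3, - 3, - 1, - 5/11, 1/2, 1,1, 2, 6, 7, 7, 9 ]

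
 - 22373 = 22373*( - 1) 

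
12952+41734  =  54686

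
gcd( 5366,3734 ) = 2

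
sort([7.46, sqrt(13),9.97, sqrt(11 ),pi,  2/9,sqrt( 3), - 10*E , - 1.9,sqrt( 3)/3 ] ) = [-10*E, - 1.9 , 2/9,sqrt( 3) /3  ,  sqrt(3 ),pi, sqrt( 11),sqrt(13),7.46,9.97]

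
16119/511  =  16119/511 = 31.54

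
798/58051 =114/8293  =  0.01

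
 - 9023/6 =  - 1504 + 1/6 = - 1503.83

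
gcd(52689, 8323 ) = 7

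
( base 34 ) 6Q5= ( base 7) 31546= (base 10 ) 7825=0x1e91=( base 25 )cd0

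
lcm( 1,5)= 5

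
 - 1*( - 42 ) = 42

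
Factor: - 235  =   -5^1*47^1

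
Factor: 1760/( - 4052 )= - 2^3*5^1*11^1*1013^( - 1 ) = - 440/1013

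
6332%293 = 179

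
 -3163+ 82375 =79212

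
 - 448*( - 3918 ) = 1755264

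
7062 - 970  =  6092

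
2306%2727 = 2306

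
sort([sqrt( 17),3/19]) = [ 3/19,sqrt(17 )] 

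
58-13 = 45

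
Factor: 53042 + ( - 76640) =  - 23598 = -2^1*3^3 * 19^1 * 23^1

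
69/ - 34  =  -69/34 = - 2.03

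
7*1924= 13468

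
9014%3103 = 2808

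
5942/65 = 91 + 27/65= 91.42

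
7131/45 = 158 + 7/15=158.47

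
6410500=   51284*125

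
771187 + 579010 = 1350197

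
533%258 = 17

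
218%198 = 20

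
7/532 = 1/76 = 0.01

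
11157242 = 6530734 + 4626508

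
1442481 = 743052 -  - 699429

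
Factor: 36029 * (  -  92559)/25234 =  - 3334808211/25234 = - 2^(-1)* 3^1*7^1* 11^( - 1)*31^( - 1 )*37^( - 1)*5147^1  *  30853^1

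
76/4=19 = 19.00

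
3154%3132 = 22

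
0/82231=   0 = 0.00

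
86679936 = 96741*896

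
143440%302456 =143440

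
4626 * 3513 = 16251138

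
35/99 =35/99  =  0.35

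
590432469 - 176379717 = 414052752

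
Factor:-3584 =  - 2^9*7^1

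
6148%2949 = 250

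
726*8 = 5808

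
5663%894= 299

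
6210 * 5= 31050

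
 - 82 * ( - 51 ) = 4182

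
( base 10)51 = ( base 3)1220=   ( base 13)3c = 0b110011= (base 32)1J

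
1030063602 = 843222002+186841600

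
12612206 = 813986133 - 801373927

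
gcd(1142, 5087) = 1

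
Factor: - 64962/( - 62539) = 2^1*3^4*  401^1*62539^(-1) 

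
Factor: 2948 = 2^2*11^1*67^1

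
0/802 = 0 = 0.00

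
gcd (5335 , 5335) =5335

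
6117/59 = 6117/59 = 103.68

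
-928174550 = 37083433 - 965257983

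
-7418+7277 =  - 141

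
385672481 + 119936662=505609143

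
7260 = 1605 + 5655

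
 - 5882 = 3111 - 8993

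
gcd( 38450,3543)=1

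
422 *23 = 9706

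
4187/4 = 4187/4 = 1046.75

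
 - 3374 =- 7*482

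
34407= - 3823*( - 9 )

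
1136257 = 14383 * 79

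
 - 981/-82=11 + 79/82 = 11.96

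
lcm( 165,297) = 1485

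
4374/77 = 56+62/77 = 56.81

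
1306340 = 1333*980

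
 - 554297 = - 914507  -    -  360210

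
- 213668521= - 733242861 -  - 519574340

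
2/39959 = 2/39959 = 0.00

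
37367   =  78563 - 41196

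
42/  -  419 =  - 1 + 377/419 = -0.10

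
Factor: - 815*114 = -92910 = - 2^1*3^1*5^1*19^1*163^1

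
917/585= 1+ 332/585 = 1.57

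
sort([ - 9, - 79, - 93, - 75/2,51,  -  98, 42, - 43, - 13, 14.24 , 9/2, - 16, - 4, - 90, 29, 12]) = [ - 98, - 93, - 90, - 79, - 43, - 75/2, - 16,-13, - 9 , - 4, 9/2, 12, 14.24,29, 42 , 51 ] 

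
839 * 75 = 62925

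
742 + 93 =835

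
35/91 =5/13 = 0.38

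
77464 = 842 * 92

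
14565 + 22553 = 37118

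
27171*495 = 13449645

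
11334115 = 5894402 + 5439713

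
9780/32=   305 + 5/8= 305.62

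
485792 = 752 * 646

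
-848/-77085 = 848/77085 = 0.01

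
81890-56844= 25046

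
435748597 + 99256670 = 535005267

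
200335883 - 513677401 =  - 313341518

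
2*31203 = 62406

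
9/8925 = 3/2975 =0.00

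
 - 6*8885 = -53310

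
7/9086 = 1/1298=0.00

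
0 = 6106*0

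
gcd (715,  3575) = 715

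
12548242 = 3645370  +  8902872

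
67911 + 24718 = 92629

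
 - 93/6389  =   - 1+6296/6389 = -  0.01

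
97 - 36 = 61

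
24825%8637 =7551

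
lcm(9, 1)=9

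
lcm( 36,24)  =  72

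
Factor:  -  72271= -72271^1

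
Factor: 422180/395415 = 2^2*3^(-3 )*11^1*19^1*29^( - 1) = 836/783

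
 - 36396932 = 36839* ( - 988)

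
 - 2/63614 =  - 1/31807=- 0.00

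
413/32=413/32= 12.91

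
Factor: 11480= 2^3 * 5^1*7^1*41^1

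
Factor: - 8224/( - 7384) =1028/923 = 2^2 * 13^(-1)*71^(- 1)*257^1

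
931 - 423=508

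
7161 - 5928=1233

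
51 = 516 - 465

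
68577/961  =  68577/961 = 71.36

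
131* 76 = 9956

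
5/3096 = 5/3096=0.00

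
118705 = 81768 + 36937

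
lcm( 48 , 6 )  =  48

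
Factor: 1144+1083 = 2227 = 17^1*131^1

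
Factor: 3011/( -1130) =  -2^ ( - 1) * 5^( - 1 )*113^( - 1 )*3011^1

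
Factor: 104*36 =3744 =2^5*3^2*13^1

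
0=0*8297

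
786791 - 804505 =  - 17714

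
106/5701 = 106/5701 = 0.02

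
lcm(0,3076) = 0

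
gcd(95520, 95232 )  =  96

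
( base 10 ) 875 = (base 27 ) 15b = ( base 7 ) 2360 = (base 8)1553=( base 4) 31223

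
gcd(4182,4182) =4182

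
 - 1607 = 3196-4803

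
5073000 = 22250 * 228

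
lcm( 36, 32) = 288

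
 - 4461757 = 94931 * ( - 47 )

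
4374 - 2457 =1917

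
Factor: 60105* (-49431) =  - 2971050255= - 3^2*5^1*4007^1*16477^1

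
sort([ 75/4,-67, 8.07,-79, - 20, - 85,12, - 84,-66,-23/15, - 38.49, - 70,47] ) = [-85, - 84,  -  79, - 70 ,-67,-66,-38.49,-20, - 23/15,8.07,12,  75/4,47] 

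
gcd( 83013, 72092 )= 67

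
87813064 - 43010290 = 44802774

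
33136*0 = 0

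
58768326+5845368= 64613694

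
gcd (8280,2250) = 90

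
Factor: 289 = 17^2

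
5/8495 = 1/1699 = 0.00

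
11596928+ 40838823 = 52435751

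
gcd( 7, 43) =1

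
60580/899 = 67 + 347/899 = 67.39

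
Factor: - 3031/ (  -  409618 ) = 7/946 = 2^(  -  1)* 7^1 * 11^( - 1 )*43^ ( - 1)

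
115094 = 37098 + 77996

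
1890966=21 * 90046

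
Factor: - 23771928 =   -  2^3 * 3^1*990497^1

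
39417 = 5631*7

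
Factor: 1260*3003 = 2^2*3^3*5^1*7^2*11^1*13^1 = 3783780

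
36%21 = 15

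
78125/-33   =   - 2368 + 19/33 =- 2367.42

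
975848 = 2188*446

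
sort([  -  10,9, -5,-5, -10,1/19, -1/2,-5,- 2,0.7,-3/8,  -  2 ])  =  [ - 10  ,  -  10, - 5 , - 5 , - 5 , - 2, - 2, - 1/2, - 3/8, 1/19, 0.7,9] 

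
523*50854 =26596642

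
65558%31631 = 2296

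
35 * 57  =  1995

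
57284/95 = 602+94/95 = 602.99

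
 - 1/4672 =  - 1/4672 = -  0.00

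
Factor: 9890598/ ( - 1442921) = - 2^1*3^1*23^1  *  71671^1*1442921^ ( - 1 )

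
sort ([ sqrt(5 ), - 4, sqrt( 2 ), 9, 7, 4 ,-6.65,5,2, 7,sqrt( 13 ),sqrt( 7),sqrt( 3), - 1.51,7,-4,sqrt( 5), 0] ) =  [ - 6.65 , - 4, - 4, - 1.51,0,  sqrt( 2) , sqrt(3 ),2,sqrt(5 ),sqrt(5),sqrt(7), sqrt( 13 ), 4, 5,7 , 7,  7,  9 ]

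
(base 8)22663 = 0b10010110110011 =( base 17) 1g6c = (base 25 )fb1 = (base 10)9651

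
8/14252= 2/3563= 0.00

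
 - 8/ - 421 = 8/421 = 0.02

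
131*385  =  50435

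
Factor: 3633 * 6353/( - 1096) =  - 2^(-3)*3^1 *7^1*137^( - 1)* 173^1* 6353^1 = -23080449/1096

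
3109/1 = 3109 = 3109.00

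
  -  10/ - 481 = 10/481 =0.02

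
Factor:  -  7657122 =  - 2^1*3^1*11^2*53^1*199^1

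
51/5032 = 3/296 = 0.01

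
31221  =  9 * 3469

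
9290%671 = 567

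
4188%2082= 24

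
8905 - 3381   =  5524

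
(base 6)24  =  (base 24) G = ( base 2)10000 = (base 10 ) 16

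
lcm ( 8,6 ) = 24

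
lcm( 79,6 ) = 474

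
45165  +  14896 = 60061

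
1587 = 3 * 529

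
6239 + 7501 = 13740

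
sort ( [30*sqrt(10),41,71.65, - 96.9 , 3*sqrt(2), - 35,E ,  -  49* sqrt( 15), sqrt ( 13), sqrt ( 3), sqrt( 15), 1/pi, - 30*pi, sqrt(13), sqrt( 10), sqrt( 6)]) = [-49*sqrt( 15 ) , - 96.9, - 30*pi, - 35,1/pi,sqrt(3),sqrt(6),E,sqrt(10), sqrt(13) , sqrt( 13), sqrt(15) , 3*sqrt(2),41,71.65,30*sqrt(10)]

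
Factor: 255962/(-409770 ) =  - 127981/204885 = -3^( - 2 )*5^( - 1 )*7^1*29^(-1)*47^1*157^(-1 )*389^1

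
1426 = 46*31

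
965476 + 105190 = 1070666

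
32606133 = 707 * 46119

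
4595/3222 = 1 + 1373/3222 = 1.43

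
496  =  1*496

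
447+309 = 756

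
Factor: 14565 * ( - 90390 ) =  - 1316530350= - 2^1*3^2*5^2*23^1 * 131^1*971^1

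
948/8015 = 948/8015 = 0.12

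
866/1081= 866/1081 = 0.80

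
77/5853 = 77/5853 = 0.01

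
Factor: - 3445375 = -5^3*43^1*641^1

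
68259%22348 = 1215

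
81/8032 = 81/8032 = 0.01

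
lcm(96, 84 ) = 672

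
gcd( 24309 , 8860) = 1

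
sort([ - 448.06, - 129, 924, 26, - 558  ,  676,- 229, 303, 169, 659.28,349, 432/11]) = [ - 558, - 448.06, - 229,-129, 26, 432/11, 169,303,349,659.28, 676, 924]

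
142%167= 142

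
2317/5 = 2317/5 = 463.40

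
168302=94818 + 73484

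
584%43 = 25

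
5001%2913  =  2088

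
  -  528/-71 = 7 + 31/71 = 7.44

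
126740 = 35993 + 90747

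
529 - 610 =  - 81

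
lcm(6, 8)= 24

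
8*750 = 6000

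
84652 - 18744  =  65908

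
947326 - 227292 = 720034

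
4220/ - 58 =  - 2110/29 =-72.76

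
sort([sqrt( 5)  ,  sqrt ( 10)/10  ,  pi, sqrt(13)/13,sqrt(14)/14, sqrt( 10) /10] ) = [sqrt(14) /14, sqrt ( 13) /13, sqrt(10) /10, sqrt (10 )/10,  sqrt(5), pi ]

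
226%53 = 14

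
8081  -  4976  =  3105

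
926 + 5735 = 6661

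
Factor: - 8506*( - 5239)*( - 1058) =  - 2^2*13^2*23^2*31^1*4253^1 = -47147584172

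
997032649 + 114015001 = 1111047650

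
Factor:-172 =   -  2^2 * 43^1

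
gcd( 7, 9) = 1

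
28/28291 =28/28291 = 0.00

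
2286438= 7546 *303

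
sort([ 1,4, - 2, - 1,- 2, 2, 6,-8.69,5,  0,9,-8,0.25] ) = [ - 8.69, - 8,  -  2,  -  2,  -  1,0, 0.25,1,2, 4,5, 6,9 ] 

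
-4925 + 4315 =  - 610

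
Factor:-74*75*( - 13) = 2^1*3^1*5^2*13^1*37^1 = 72150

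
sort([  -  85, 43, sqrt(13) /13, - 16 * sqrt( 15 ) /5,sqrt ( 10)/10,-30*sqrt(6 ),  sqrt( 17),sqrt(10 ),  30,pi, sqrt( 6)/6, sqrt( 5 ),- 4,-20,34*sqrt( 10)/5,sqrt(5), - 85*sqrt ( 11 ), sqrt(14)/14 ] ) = [ - 85*sqrt(11),  -  85 ,  -  30*sqrt( 6),-20, - 16*sqrt( 15)/5, - 4,sqrt( 14)/14,  sqrt( 13)/13,  sqrt( 10)/10,sqrt(6)/6,sqrt (5), sqrt( 5),pi,  sqrt(10), sqrt(17) , 34*sqrt( 10) /5,30, 43] 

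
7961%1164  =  977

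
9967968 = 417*23904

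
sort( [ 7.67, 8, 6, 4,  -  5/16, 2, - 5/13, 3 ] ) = [ - 5/13, - 5/16,  2, 3, 4, 6, 7.67, 8]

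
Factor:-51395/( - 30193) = 5^1*19^1*109^ ( - 1)*277^( - 1)*541^1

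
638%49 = 1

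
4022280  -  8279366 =-4257086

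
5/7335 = 1/1467=0.00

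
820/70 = 82/7 = 11.71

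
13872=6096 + 7776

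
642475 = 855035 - 212560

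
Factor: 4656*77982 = 2^5*3^2*41^1*97^1*317^1 = 363084192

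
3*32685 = 98055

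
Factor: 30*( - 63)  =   - 1890 = - 2^1*3^3*5^1*7^1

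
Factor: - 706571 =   -  17^1 * 89^1*467^1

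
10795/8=1349 + 3/8=1349.38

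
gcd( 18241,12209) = 29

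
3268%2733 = 535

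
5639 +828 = 6467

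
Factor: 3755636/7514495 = 2^2*5^(  -  1)*311^1*907^ ( - 1)*1657^( - 1 )  *  3019^1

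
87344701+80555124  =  167899825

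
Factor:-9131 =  - 23^1*397^1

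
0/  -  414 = 0/1 = - 0.00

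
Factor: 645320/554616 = 80665/69327 = 3^(-2 )*5^1 *13^1*17^1*73^1*7703^( - 1 ) 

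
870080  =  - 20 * ( - 43504) 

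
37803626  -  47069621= - 9265995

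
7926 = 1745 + 6181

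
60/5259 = 20/1753 = 0.01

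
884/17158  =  442/8579=0.05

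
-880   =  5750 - 6630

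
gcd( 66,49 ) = 1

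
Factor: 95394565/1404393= 3^ ( - 1)*5^1*7^1 * 17^2*31^( - 1) *9431^1*15101^( - 1)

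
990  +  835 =1825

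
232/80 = 2 + 9/10 = 2.90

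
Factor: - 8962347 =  - 3^1*2987449^1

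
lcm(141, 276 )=12972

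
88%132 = 88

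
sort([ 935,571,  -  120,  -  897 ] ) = [ - 897, - 120,571,935]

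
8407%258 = 151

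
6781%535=361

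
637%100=37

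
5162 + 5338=10500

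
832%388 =56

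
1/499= 1/499= 0.00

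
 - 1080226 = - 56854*19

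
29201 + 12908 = 42109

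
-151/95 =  - 151/95 = -1.59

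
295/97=3+4/97 = 3.04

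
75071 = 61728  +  13343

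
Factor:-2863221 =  - 3^1* 421^1*2267^1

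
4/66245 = 4/66245= 0.00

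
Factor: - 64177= - 29^1 * 2213^1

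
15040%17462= 15040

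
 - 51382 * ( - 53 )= 2723246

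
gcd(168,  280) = 56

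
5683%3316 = 2367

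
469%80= 69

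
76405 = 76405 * 1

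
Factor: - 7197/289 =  - 3^1*17^( - 2)*2399^1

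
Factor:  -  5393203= - 47^1*114749^1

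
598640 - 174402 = 424238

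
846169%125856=91033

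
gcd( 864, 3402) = 54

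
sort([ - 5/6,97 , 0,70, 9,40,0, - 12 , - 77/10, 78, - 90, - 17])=[ - 90, - 17, - 12, - 77/10 , - 5/6,0,0, 9,40,70,78,97]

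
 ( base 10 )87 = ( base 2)1010111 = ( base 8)127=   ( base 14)63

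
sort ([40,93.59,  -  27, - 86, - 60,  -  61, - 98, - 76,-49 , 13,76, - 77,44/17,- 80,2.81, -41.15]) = [-98, -86, - 80,  -  77, - 76 , - 61,-60, - 49, - 41.15,  -  27, 44/17, 2.81, 13, 40 , 76,  93.59 ]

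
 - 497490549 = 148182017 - 645672566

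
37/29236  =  37/29236 = 0.00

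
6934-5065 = 1869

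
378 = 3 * 126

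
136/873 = 136/873=0.16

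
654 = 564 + 90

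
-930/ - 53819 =930/53819 = 0.02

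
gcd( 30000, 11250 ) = 3750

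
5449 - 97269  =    -  91820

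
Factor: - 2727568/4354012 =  - 2^2*13^( - 1 ) *31^( - 1 )*37^( - 1)*73^(  -  1) * 170473^1  =  - 681892/1088503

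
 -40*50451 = - 2018040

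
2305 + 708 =3013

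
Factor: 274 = 2^1*137^1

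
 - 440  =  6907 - 7347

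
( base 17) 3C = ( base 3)2100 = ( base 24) 2f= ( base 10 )63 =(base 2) 111111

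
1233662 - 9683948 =- 8450286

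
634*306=194004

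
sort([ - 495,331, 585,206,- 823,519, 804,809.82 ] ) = [ - 823,-495,206,331,519,  585,804, 809.82]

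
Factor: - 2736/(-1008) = 7^( - 1)*19^1=19/7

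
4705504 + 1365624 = 6071128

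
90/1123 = 90/1123 = 0.08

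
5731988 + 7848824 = 13580812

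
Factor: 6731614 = 2^1*3365807^1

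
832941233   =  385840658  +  447100575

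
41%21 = 20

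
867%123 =6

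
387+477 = 864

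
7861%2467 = 460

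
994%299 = 97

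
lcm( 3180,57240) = 57240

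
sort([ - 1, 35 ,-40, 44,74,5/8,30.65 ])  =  [-40, - 1 , 5/8, 30.65,35 , 44, 74]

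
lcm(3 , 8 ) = 24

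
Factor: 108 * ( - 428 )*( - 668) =30877632 = 2^6*  3^3* 107^1*  167^1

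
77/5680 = 77/5680  =  0.01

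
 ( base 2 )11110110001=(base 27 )2IP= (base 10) 1969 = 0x7b1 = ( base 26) 2nj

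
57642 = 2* 28821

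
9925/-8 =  - 1241+3/8 = - 1240.62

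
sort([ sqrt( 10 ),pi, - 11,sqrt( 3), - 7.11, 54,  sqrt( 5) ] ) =[ - 11, - 7.11,sqrt( 3 ), sqrt( 5),pi , sqrt(10),54]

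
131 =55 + 76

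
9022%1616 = 942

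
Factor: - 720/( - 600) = 6/5 = 2^1 * 3^1*5^(-1) 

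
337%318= 19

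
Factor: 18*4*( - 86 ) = -2^4*3^2*43^1 = - 6192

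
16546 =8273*2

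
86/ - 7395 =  - 1  +  7309/7395=- 0.01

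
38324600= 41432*925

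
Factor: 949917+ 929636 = 1879553 = 13^1*163^1*887^1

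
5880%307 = 47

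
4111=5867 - 1756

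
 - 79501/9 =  - 79501/9 = - 8833.44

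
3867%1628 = 611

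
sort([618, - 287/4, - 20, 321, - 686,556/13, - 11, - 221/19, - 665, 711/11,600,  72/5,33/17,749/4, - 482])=[ - 686, - 665, - 482, - 287/4, - 20 , - 221/19,-11,33/17 , 72/5, 556/13,711/11,749/4,321,  600, 618]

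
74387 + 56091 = 130478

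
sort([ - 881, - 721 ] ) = [ - 881, - 721]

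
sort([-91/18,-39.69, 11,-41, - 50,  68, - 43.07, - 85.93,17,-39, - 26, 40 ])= [ - 85.93, - 50, - 43.07, - 41, - 39.69, -39, - 26, - 91/18,  11,17,  40,68 ]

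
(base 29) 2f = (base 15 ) 4d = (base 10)73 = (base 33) 27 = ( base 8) 111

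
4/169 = 4/169=0.02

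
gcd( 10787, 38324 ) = 67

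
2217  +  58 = 2275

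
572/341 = 52/31  =  1.68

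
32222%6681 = 5498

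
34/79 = 34/79 = 0.43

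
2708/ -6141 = -1 + 3433/6141=- 0.44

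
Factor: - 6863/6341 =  - 17^(  -  1)*373^(  -  1 )*6863^1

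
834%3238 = 834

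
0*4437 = 0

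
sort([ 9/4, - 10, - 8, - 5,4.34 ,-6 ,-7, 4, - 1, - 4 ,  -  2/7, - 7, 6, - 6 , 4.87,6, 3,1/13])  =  [ - 10, - 8, - 7,-7, - 6, - 6, - 5, - 4, - 1 ,- 2/7, 1/13,9/4, 3 , 4,4.34,4.87,6, 6] 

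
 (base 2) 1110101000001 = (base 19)11E3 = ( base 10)7489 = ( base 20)IE9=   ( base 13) 3541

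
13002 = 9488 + 3514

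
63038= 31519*2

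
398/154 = 199/77  =  2.58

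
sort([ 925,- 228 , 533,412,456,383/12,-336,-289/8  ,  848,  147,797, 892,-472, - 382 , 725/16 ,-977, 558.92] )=[-977,-472, - 382,-336,-228 ,-289/8, 383/12, 725/16,147,  412, 456,  533,558.92, 797, 848 , 892, 925] 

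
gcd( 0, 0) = 0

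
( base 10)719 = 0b1011001111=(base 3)222122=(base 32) MF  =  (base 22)1af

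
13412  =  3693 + 9719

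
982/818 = 1 + 82/409 = 1.20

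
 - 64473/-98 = 64473/98 = 657.89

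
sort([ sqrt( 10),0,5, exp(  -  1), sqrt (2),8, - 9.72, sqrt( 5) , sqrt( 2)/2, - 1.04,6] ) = [ - 9.72, - 1.04,0, exp( - 1 ), sqrt (2)/2, sqrt(2), sqrt (5),sqrt ( 10),5,6, 8]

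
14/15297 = 14/15297 = 0.00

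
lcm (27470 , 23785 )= 1950370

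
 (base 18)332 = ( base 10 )1028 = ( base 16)404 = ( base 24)1IK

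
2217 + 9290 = 11507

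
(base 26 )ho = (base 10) 466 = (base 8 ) 722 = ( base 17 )1A7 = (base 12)32a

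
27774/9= 3086  =  3086.00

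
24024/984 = 24 + 17/41 = 24.41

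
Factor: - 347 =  - 347^1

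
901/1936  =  901/1936 = 0.47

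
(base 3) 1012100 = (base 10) 873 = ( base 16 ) 369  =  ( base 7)2355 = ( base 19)27i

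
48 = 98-50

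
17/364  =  17/364 = 0.05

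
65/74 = 65/74 = 0.88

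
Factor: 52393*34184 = 1791002312 = 2^3*11^2*433^1  *4273^1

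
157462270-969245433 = - 811783163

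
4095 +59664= 63759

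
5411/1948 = 2 + 1515/1948 = 2.78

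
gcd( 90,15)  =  15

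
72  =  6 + 66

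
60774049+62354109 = 123128158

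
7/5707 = 7/5707  =  0.00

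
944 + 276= 1220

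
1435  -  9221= - 7786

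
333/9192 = 111/3064 = 0.04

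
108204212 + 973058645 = 1081262857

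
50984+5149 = 56133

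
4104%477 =288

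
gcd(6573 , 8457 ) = 3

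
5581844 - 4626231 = 955613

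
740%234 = 38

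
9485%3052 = 329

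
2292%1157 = 1135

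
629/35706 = 629/35706 = 0.02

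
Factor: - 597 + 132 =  - 3^1 * 5^1 * 31^1  =  - 465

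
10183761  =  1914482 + 8269279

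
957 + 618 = 1575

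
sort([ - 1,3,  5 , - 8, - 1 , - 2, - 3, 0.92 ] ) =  [ - 8, - 3, - 2, - 1, - 1, 0.92 , 3,5]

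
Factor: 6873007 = 6873007^1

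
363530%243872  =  119658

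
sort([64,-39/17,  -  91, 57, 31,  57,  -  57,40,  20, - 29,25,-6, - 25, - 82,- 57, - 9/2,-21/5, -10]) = [  -  91, - 82,-57, - 57,  -  29 , - 25,-10, - 6, - 9/2, - 21/5, -39/17,20, 25, 31 , 40 , 57,57,64]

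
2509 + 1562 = 4071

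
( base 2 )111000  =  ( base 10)56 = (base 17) 35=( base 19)2I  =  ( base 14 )40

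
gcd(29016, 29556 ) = 36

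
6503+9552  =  16055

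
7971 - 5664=2307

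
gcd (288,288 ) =288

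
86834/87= 998 +8/87 = 998.09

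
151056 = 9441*16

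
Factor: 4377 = 3^1*1459^1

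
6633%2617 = 1399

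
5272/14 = 2636/7=376.57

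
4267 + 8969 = 13236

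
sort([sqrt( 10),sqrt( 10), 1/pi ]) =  [1/pi,sqrt( 10 ), sqrt( 10 )]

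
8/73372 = 2/18343 = 0.00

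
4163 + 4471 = 8634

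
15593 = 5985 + 9608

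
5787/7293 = 1929/2431 = 0.79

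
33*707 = 23331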